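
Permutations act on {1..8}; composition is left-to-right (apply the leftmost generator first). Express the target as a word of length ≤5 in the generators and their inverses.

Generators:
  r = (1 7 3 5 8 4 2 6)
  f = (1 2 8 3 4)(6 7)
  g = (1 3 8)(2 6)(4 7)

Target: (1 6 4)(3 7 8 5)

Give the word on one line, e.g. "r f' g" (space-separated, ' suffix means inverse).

g' g' g' r'

  after g': (1 8 3)(2 6)(4 7)
  after g': (1 3 8)
  after g': (2 6)(4 7)
  after r': (1 6 4)(3 7 8 5)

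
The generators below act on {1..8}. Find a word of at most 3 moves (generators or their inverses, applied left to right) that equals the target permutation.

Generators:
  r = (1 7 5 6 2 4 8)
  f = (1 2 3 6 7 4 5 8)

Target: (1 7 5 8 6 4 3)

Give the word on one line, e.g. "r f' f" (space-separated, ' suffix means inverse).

  after f: (1 2 3 6 7 4 5 8)
  after r: (1 4 6 5)(2 3)(7 8)
  after f': (1 7 5 8 6 4 3)

f r f'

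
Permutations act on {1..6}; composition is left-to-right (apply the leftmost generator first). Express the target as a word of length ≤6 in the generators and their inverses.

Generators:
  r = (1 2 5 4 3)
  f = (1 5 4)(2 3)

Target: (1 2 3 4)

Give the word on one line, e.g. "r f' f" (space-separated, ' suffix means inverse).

f' r' f' r' f

  after f': (1 4 5)(2 3)
  after r': (1 5 3)(2 4)
  after f': (2 5)(3 4)
  after r': (1 3 5)
  after f: (1 2 3 4)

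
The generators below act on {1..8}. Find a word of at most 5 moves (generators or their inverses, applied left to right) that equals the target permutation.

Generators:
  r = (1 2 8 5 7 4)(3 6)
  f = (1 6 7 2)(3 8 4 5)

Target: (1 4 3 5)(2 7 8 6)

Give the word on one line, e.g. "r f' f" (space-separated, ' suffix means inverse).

  after r: (1 2 8 5 7 4)(3 6)
  after f: (2 4 6 8 3 7 5)
  after r': (1 4 3 5)(2 7 8 6)

r f r'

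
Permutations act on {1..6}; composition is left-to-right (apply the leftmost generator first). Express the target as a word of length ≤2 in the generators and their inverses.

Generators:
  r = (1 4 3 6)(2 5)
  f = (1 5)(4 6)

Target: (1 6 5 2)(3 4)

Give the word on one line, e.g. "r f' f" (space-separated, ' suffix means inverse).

  after r: (1 4 3 6)(2 5)
  after f': (1 6 5 2)(3 4)

r f'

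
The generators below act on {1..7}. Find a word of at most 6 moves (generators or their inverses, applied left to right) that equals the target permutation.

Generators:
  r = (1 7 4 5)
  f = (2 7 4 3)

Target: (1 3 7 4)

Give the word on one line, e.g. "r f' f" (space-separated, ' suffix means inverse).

f r f' f' r'

  after f: (2 7 4 3)
  after r: (1 7 5)(2 4 3)
  after f': (1 2 7 5)
  after f': (1 3 4 7 5)
  after r': (1 3 7 4)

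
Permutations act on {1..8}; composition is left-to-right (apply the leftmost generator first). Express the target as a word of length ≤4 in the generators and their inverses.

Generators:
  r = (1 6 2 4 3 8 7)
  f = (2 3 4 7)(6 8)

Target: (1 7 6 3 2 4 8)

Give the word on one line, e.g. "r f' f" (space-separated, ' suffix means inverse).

f r'

  after f: (2 3 4 7)(6 8)
  after r': (1 7 6 3 2 4 8)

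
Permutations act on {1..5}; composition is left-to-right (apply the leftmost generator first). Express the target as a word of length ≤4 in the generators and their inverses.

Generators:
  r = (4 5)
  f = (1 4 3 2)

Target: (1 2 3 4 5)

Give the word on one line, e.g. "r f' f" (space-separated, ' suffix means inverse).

  after r': (4 5)
  after f': (1 2 3 4 5)
  after r': (1 2 3 5)
  after r': (1 2 3 4 5)

r' f' r' r'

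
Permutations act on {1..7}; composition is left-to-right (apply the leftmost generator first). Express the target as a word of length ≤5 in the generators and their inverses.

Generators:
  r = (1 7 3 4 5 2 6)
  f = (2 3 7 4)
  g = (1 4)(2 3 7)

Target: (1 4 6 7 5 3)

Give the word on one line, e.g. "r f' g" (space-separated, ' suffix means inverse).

  after f': (2 4 7 3)
  after r: (1 7 4 3 6)(2 5)
  after g: (1 2 5 3 6 4 7)
  after g: (1 3 6)(2 5 7 4)
  after r: (1 4 6 7 5 3)

f' r g g r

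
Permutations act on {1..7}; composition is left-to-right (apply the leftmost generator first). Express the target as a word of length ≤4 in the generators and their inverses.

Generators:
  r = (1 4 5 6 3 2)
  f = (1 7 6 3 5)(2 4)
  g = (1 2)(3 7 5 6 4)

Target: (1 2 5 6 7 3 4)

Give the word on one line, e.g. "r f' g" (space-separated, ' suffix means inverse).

  after g': (1 2)(3 4 6 5 7)
  after r': (1 3)(4 5 7 6)
  after g': (1 4 7 5 3 2)
  after f': (1 2 5 6 7 3 4)

g' r' g' f'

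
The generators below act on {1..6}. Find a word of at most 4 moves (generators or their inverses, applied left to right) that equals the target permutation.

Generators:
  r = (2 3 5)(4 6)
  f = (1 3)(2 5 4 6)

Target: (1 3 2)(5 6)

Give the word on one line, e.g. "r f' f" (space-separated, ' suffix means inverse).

  after r: (2 3 5)(4 6)
  after f': (1 3 2)(5 6)

r f'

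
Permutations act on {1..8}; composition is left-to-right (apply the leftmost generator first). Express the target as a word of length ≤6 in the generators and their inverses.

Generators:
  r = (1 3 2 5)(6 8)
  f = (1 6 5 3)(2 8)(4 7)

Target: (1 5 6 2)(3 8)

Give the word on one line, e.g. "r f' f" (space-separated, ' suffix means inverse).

  after f': (1 3 5 6)(2 8)(4 7)
  after f': (1 5)(3 6)
  after r: (2 5 3 8 6)
  after f': (1 3 2 6 8)(4 7)
  after f': (1 5 6 2)(3 8)

f' f' r f' f'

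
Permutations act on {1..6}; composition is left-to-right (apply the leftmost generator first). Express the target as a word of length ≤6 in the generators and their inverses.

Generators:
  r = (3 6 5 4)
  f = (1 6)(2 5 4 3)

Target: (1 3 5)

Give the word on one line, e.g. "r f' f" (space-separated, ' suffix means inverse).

f r' r' f

  after f: (1 6)(2 5 4 3)
  after r': (1 3 2 6)
  after r': (1 4 5 6)(2 3)
  after f: (1 3 5)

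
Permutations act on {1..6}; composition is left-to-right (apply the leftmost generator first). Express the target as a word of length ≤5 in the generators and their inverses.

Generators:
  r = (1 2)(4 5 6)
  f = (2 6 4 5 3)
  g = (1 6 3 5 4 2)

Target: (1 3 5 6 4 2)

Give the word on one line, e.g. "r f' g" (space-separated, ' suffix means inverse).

r' f f f f

  after r': (1 2)(4 6 5)
  after f: (1 6 3 2)
  after f: (1 4 5 3 6 2)
  after f: (1 5 2)(3 4)
  after f: (1 3 5 6 4 2)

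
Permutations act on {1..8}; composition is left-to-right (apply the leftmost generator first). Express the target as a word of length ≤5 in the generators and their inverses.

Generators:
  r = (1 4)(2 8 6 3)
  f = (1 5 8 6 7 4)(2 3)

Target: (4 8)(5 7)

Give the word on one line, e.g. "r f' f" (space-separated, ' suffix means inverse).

f' r' f' r'

  after f': (1 4 7 6 8 5)(2 3)
  after r': (2 6)(4 7 8 5)
  after f': (1 4 6 3 2 8)(5 7)
  after r': (4 8)(5 7)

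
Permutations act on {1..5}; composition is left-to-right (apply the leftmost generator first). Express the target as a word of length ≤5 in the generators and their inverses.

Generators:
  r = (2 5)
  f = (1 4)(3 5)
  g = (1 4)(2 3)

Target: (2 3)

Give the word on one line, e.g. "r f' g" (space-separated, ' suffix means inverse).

g r' g f g'

  after g: (1 4)(2 3)
  after r': (1 4)(2 3 5)
  after g: (3 5)
  after f: (1 4)
  after g': (2 3)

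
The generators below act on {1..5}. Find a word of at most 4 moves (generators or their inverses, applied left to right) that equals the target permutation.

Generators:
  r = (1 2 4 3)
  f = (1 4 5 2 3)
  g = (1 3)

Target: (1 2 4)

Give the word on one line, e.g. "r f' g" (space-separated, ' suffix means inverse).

  after r: (1 2 4 3)
  after g: (1 2 4)

r g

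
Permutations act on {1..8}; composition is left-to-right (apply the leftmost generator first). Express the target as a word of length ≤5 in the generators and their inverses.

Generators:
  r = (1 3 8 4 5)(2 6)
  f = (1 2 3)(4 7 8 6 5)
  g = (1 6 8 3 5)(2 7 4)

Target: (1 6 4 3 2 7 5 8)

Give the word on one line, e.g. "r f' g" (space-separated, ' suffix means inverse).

r g f'

  after r: (1 3 8 4 5)(2 6)
  after g: (1 5 6 7 4)(2 8)
  after f': (1 6 4 3 2 7 5 8)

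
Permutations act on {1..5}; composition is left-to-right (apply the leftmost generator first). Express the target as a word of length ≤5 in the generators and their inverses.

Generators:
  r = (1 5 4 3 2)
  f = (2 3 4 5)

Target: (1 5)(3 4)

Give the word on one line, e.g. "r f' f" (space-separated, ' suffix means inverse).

r r f' r f'

  after r: (1 5 4 3 2)
  after r: (1 4 2 5 3)
  after f': (1 3)(2 4 5)
  after r: (1 2 3 5)
  after f': (1 5)(3 4)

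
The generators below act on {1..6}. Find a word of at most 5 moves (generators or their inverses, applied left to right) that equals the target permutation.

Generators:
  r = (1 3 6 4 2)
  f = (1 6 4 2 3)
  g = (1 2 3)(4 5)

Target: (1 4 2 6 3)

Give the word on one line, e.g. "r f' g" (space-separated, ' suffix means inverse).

r r r g g

  after r: (1 3 6 4 2)
  after r: (1 6 2 3 4)
  after r: (1 4 3 2 6)
  after g: (1 5 4)(2 6)
  after g: (1 4 2 6 3)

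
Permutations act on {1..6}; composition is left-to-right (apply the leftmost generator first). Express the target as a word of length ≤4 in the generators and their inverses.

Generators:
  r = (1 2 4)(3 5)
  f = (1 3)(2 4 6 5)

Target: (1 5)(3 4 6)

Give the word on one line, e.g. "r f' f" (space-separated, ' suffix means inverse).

  after f: (1 3)(2 4 6 5)
  after r': (1 5)(3 4 6)

f r'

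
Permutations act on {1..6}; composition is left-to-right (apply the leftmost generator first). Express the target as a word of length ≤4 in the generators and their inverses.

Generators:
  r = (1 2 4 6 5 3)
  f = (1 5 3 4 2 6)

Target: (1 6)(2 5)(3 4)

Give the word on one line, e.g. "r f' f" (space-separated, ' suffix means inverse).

r' r' r'

  after r': (1 3 5 6 4 2)
  after r': (1 5 4)(2 3 6)
  after r': (1 6)(2 5)(3 4)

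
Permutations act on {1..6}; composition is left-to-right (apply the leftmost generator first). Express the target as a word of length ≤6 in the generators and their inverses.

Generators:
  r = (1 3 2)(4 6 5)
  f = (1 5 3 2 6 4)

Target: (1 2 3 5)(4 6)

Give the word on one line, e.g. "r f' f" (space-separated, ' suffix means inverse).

r' f r' f r'

  after r': (1 2 3)(4 5 6)
  after f: (1 6)(3 5 4)
  after r': (1 4)(2 3 6)
  after f: (3 4 5)
  after r': (1 2 3 5)(4 6)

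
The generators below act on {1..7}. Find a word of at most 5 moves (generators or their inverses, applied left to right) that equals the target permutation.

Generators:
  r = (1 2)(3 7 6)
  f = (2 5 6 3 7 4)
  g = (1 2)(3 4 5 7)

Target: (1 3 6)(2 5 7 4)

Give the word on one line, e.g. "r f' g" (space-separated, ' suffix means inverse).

g f' r' f' g

  after g: (1 2)(3 4 5 7)
  after f': (1 4 2)(3 7 6 5)
  after r': (1 4)(5 6)
  after f': (1 7 3 6 2 4)
  after g: (1 3 6)(2 5 7 4)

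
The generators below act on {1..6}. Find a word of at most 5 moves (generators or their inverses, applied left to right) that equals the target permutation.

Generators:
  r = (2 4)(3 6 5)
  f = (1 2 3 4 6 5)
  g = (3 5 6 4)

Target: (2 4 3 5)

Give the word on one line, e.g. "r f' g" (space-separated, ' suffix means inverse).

  after g: (3 5 6 4)
  after g: (3 6)(4 5)
  after r: (2 4 3 5)

g g r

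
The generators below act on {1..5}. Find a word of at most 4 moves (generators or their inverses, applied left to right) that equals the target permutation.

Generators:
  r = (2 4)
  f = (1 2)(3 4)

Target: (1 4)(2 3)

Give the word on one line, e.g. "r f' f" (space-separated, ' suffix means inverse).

  after r': (2 4)
  after f': (1 2 3 4)
  after r': (1 4)(2 3)

r' f' r'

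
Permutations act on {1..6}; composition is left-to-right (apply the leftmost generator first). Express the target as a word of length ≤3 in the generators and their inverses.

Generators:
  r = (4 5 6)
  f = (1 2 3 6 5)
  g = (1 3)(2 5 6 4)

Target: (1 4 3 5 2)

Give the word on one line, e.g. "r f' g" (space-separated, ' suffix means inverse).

r f g'

  after r: (4 5 6)
  after f: (1 2 3 6 4)
  after g': (1 4 3 5 2)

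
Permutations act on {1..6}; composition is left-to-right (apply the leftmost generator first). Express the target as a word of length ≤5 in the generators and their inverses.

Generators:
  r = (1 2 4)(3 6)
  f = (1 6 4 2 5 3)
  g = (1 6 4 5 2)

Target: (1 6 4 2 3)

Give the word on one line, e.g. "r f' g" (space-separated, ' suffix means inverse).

f' r' r' g r'

  after f': (1 3 5 2 4 6)
  after r': (1 6 4 3 5)
  after r': (1 3 5 4 6 2)
  after g: (1 3 2 6)
  after r': (1 6 4 2 3)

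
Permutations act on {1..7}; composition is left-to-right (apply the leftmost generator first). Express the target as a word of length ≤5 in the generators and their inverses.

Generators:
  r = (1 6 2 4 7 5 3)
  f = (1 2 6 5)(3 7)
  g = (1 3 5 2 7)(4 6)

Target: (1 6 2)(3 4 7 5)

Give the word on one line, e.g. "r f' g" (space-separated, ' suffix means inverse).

  after r: (1 6 2 4 7 5 3)
  after f: (1 5 7)(2 4 3)
  after g: (1 2 6 4 5)(3 7)
  after r': (1 6 2)(3 4 7 5)

r f g r'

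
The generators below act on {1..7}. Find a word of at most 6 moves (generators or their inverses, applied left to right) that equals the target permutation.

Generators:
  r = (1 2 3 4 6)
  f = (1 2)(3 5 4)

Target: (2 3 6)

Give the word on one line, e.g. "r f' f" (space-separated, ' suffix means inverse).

  after r': (1 6 4 3 2)
  after f': (1 6 5 3)
  after r: (2 3)(4 6 5)
  after f': (1 2 4 6 3)
  after r': (2 3 6)

r' f' r f' r'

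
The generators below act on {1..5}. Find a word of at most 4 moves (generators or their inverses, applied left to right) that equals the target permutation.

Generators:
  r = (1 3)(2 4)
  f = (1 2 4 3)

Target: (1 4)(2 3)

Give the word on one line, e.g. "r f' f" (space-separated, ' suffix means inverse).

r f' r' f

  after r: (1 3)(2 4)
  after f': (1 4)
  after r': (1 2 4 3)
  after f: (1 4)(2 3)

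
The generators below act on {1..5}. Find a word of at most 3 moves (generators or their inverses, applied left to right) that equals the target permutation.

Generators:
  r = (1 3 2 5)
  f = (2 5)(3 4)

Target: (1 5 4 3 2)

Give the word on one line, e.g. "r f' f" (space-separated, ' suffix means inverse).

r r f'

  after r: (1 3 2 5)
  after r: (1 2)(3 5)
  after f': (1 5 4 3 2)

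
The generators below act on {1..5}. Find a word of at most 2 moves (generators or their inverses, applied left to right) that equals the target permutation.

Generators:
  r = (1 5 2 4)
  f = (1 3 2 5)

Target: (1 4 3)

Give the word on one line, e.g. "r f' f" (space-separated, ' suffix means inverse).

  after r': (1 4 2 5)
  after f': (1 4 3)

r' f'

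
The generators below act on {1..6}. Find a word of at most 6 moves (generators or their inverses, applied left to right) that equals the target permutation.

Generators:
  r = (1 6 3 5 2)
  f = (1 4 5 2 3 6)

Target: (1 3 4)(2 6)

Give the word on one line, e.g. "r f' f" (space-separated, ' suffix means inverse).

r' r' r' r' f'

  after r': (1 2 5 3 6)
  after r': (1 5 6 2 3)
  after r': (1 3 2 6 5)
  after r': (1 6 3 5 2)
  after f': (1 3 4)(2 6)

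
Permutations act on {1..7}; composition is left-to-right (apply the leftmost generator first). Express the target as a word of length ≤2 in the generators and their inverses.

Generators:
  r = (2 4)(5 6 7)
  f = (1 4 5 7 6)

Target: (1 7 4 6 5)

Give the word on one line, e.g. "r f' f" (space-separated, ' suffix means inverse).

f' f'

  after f': (1 6 7 5 4)
  after f': (1 7 4 6 5)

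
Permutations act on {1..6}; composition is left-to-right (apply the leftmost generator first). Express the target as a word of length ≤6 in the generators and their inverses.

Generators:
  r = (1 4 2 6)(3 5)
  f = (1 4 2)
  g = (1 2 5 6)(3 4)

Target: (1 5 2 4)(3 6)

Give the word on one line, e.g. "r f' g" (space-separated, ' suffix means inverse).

g' r g g

  after g': (1 6 5 2)(3 4)
  after r: (2 4 5 6 3)
  after g: (1 2 3 5)(4 6)
  after g: (1 5 2 4)(3 6)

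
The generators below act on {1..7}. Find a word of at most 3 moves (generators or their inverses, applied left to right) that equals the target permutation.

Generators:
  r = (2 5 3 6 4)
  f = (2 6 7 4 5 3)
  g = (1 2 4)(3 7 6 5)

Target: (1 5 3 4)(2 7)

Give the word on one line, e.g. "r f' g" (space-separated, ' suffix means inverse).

g r' f

  after g: (1 2 4)(3 7 6 5)
  after r': (1 4)(2 6)(3 7)
  after f: (1 5 3 4)(2 7)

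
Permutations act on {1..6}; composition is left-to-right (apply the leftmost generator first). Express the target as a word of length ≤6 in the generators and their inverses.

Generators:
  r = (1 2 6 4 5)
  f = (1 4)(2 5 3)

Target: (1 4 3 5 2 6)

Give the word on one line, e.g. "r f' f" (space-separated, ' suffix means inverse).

  after f': (1 4)(2 3 5)
  after r': (1 6 2 3 4 5)
  after f': (1 6 3)(2 5 4)
  after f': (1 6 5)(3 4)
  after r: (1 4 3 5 2 6)

f' r' f' f' r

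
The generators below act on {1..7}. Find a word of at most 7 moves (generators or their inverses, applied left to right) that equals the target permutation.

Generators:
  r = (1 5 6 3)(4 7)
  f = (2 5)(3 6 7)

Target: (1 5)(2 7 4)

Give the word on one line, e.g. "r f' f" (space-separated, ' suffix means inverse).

f' r f' r' f

  after f': (2 5)(3 7 6)
  after r: (1 5 2 6)(3 4 7)
  after f': (1 2 3 4 6)
  after r': (1 2 6 3 7 4 5)
  after f: (1 5)(2 7 4)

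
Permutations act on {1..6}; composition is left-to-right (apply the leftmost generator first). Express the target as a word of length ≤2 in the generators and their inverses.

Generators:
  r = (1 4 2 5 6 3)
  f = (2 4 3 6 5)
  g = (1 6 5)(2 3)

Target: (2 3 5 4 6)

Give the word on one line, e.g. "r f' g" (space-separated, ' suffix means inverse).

  after f: (2 4 3 6 5)
  after f: (2 3 5 4 6)

f f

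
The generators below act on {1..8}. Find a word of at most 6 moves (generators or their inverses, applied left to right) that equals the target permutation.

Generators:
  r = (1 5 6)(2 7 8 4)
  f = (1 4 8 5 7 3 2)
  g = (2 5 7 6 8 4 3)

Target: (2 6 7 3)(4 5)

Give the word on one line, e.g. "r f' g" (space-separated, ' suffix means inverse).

  after r': (1 6 5)(2 4 8 7)
  after f: (1 6 7)(2 8 3)(4 5)
  after r: (2 4 6 8 3 7 5)
  after g': (2 8 4 7)(3 5)
  after g': (2 6 7 3)(4 5)

r' f r g' g'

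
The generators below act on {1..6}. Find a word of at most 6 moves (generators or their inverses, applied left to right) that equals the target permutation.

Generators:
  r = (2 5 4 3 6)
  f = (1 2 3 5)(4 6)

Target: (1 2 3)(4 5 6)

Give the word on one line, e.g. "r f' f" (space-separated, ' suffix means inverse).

r r f' r'

  after r: (2 5 4 3 6)
  after r: (2 4 6 5 3)
  after f': (1 5 2 6 3)
  after r': (1 2 3)(4 5 6)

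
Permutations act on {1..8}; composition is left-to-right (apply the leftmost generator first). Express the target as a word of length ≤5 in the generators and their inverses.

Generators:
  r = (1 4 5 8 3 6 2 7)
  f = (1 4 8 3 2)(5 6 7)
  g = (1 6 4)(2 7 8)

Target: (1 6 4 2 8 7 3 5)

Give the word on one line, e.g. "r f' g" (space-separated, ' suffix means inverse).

f r f

  after f: (1 4 8 3 2)(5 6 7)
  after r: (1 5 2 4 3 7 8 6)
  after f: (1 6 4 2 8 7 3 5)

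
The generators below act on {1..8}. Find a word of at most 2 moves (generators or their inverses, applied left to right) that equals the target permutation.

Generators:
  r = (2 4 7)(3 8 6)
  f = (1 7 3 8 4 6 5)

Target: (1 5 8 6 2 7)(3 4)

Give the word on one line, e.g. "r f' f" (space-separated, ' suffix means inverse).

  after f': (1 5 6 4 8 3 7)
  after r': (1 5 8 6 2 7)(3 4)

f' r'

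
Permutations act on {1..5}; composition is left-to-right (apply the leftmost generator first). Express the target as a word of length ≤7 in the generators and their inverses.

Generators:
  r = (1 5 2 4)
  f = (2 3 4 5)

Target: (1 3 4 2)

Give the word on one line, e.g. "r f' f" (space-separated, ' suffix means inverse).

  after r: (1 5 2 4)
  after f: (1 2 5 3 4)
  after r': (1 5 3 2)
  after f: (1 2)(4 5)
  after f: (1 3 4 2)

r f r' f f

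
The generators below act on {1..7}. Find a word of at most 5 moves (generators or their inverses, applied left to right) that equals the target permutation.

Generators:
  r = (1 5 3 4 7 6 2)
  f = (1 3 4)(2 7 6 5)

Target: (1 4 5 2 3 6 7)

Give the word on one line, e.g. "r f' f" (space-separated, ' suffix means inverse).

  after r: (1 5 3 4 7 6 2)
  after f: (1 2 3)(4 6 7 5)
  after r: (2 4)(3 5 7)
  after f': (1 4 5 2 3 6 7)

r f r f'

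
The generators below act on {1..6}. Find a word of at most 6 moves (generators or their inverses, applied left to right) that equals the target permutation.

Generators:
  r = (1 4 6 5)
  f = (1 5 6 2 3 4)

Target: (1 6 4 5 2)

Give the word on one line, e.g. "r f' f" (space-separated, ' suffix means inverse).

  after r': (1 5 6 4)
  after f': (2 6 3)
  after r': (1 5 6 3 2 4)
  after f: (1 6 4 5 2)

r' f' r' f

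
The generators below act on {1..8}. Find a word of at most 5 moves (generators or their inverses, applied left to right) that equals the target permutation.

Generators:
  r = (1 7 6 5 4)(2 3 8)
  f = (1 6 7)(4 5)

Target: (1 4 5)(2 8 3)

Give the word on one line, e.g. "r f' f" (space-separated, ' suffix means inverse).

r' f f

  after r': (1 4 5 6 7)(2 8 3)
  after f: (1 5 7 6)(2 8 3)
  after f: (1 4 5)(2 8 3)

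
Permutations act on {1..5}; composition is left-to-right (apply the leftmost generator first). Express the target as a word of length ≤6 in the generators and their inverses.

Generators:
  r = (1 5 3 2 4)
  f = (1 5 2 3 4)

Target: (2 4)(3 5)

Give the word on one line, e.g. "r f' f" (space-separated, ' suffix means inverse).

f' f' r f' f'

  after f': (1 4 3 2 5)
  after f': (1 3 5 4 2)
  after r: (1 2 5)
  after f': (1 5 4 3 2)
  after f': (2 4)(3 5)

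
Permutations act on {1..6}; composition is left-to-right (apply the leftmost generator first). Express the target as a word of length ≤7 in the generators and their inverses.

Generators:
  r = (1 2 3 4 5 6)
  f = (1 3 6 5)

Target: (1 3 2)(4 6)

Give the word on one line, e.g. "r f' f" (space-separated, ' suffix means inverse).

f f f r f'

  after f: (1 3 6 5)
  after f: (1 6)(3 5)
  after f: (1 5 6 3)
  after r: (1 6 4 5)(2 3)
  after f': (1 3 2)(4 6)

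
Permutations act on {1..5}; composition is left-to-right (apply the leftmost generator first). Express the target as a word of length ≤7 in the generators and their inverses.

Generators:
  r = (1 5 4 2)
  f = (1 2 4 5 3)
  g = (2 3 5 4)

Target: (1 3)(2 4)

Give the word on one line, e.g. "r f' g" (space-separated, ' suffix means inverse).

  after f': (1 3 5 4 2)
  after f': (1 5 2 3 4)
  after r: (1 4 5)(2 3)
  after f': (1 2 5 3)
  after g: (1 3)(2 4)

f' f' r f' g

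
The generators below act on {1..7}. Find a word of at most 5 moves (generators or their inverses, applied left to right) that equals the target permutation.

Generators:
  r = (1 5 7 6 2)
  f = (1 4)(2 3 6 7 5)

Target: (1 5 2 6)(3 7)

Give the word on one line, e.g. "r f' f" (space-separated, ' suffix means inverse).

f' f' r

  after f': (1 4)(2 5 7 6 3)
  after f': (2 7 3 5 6)
  after r: (1 5 2 6)(3 7)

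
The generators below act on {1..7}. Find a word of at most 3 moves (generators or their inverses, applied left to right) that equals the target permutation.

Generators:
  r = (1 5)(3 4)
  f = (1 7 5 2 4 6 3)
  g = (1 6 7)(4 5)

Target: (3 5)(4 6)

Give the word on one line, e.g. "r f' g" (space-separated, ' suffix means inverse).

g' r' g

  after g': (1 7 6)(4 5)
  after r': (1 7 6 5 3 4)
  after g: (3 5)(4 6)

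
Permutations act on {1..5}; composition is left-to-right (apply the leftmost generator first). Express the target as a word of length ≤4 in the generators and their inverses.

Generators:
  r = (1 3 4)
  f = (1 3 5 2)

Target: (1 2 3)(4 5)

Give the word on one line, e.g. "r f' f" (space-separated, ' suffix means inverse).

f' f' r' f

  after f': (1 2 5 3)
  after f': (1 5)(2 3)
  after r': (1 5 4 3 2)
  after f: (1 2 3)(4 5)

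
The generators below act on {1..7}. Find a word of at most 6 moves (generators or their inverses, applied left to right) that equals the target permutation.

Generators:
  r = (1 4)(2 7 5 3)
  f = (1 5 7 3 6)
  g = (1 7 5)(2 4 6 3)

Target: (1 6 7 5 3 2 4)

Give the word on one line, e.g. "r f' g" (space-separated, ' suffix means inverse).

r' f f r f'

  after r': (1 4)(2 3 5 7)
  after f: (1 4 5 3 7 2 6)
  after f: (1 4 7 2)(5 6)
  after r: (2 4 5 6 3)
  after f': (1 6 7 5 3 2 4)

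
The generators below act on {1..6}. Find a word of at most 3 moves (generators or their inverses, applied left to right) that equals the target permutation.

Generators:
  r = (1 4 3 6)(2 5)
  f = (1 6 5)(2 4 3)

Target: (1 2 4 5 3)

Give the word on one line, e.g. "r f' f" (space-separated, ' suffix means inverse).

f' r'

  after f': (1 5 6)(2 3 4)
  after r': (1 2 4 5 3)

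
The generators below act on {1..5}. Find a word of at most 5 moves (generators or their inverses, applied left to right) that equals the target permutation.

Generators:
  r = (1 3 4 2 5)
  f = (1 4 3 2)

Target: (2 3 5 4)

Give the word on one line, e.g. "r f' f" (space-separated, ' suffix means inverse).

  after r': (1 5 2 4 3)
  after f': (1 5 3 2)
  after r: (2 3 5 4)

r' f' r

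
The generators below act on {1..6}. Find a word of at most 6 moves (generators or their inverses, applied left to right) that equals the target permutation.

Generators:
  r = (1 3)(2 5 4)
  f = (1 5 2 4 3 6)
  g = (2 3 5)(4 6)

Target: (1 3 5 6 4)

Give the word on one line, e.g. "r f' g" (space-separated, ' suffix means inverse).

  after f: (1 5 2 4 3 6)
  after g: (1 2 6)(3 4 5)
  after f': (1 5 4)(2 3)
  after g': (1 3 5 6 4)

f g f' g'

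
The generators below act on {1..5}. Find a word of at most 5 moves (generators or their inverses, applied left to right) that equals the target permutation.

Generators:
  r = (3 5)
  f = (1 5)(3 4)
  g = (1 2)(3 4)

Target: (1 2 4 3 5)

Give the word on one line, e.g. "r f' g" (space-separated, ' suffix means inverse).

r' g' f r' f'

  after r': (3 5)
  after g': (1 2)(3 5 4)
  after f: (1 2 5 3)
  after r': (1 2 3)
  after f': (1 2 4 3 5)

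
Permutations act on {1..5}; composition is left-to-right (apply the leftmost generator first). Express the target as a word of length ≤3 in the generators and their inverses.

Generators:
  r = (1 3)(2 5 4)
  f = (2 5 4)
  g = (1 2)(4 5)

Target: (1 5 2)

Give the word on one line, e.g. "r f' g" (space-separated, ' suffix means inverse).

  after g: (1 2)(4 5)
  after f: (1 5 2)

g f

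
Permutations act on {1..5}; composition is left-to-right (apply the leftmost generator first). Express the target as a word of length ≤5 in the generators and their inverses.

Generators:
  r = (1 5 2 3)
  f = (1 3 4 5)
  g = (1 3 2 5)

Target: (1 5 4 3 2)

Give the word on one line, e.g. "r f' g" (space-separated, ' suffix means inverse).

  after r: (1 5 2 3)
  after f': (1 4 3 5 2)
  after g': (1 4)(2 5 3)
  after f: (1 5 4 3 2)

r f' g' f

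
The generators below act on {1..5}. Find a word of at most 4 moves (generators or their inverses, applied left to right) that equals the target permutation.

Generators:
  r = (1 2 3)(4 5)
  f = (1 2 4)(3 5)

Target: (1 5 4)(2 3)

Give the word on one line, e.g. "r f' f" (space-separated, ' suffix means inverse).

f r f'

  after f: (1 2 4)(3 5)
  after r: (1 3 4 2 5)
  after f': (1 5 4)(2 3)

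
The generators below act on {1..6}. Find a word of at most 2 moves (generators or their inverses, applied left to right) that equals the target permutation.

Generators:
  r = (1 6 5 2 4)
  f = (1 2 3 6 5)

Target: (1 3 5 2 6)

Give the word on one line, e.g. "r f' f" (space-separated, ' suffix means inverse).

f f

  after f: (1 2 3 6 5)
  after f: (1 3 5 2 6)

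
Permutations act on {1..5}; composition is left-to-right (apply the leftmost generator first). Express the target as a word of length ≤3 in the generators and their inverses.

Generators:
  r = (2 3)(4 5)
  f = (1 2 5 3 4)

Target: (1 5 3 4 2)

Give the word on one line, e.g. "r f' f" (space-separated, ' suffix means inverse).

  after f': (1 4 3 5 2)
  after r': (1 5 3 4 2)

f' r'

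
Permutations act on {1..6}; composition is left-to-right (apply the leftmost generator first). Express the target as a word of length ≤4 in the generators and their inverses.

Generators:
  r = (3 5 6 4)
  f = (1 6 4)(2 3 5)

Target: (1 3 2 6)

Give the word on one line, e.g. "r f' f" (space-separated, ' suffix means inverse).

f' r

  after f': (1 4 6)(2 5 3)
  after r: (1 3 2 6)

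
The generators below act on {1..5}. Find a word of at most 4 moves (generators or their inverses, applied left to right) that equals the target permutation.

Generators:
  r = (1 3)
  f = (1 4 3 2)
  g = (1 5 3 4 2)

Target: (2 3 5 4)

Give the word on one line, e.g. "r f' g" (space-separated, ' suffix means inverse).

g' f

  after g': (1 2 4 3 5)
  after f: (2 3 5 4)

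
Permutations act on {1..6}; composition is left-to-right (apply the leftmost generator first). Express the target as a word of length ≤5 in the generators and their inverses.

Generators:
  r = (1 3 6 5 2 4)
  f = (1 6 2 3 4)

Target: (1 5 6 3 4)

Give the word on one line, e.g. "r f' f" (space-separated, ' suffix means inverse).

r' f f r

  after r': (1 4 2 5 6 3)
  after f: (2 5)(3 6 4)
  after f: (1 6)(2 5 3)
  after r: (1 5 6 3 4)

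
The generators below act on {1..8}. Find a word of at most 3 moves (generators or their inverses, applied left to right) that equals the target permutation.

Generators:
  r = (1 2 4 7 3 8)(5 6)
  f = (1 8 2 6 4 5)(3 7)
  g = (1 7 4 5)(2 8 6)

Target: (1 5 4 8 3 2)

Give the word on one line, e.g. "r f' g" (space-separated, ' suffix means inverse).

f g r'

  after f: (1 8 2 6 4 5)(3 7)
  after g: (1 6 5 7 3 4)
  after r': (1 5 4 8 3 2)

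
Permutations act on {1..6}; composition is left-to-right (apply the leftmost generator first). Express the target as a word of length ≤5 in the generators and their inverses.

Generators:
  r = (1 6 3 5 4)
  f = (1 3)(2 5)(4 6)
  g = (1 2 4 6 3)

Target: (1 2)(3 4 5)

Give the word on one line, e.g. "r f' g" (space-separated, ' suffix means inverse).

  after r: (1 6 3 5 4)
  after g': (1 4 3 5 2)
  after r': (1 5 2 4 6)
  after f: (1 2 6 3)
  after r': (1 2)(3 4 5)

r g' r' f r'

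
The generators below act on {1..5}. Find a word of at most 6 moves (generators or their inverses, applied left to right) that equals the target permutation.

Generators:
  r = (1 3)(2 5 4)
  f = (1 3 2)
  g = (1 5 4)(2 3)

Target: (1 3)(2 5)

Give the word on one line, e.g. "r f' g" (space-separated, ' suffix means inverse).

g' g' f g' r'

  after g': (1 4 5)(2 3)
  after g': (1 5 4)
  after f: (1 5 4 3 2)
  after g': (2 4)
  after r': (1 3)(2 5)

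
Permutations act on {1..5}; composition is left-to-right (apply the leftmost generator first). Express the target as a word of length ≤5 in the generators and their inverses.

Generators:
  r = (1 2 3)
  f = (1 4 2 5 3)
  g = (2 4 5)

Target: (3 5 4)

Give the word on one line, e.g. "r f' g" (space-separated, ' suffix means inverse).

  after f: (1 4 2 5 3)
  after g: (1 5 3)
  after f': (1 2 4)
  after g: (1 4)(2 5)
  after f': (3 5 4)

f g f' g f'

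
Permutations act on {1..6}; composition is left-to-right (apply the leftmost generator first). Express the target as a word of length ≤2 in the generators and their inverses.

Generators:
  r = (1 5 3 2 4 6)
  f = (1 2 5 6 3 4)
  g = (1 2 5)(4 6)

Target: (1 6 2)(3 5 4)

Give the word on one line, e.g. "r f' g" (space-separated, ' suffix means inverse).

r f

  after r: (1 5 3 2 4 6)
  after f: (1 6 2)(3 5 4)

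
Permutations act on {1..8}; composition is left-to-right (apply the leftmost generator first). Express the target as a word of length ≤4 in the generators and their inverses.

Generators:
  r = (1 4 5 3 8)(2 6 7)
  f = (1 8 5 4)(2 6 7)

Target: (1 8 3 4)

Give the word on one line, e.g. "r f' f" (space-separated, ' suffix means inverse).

  after f': (1 4 5 8)(2 7 6)
  after r': (2 6 7)(3 5)
  after r': (1 8 3 4)

f' r' r'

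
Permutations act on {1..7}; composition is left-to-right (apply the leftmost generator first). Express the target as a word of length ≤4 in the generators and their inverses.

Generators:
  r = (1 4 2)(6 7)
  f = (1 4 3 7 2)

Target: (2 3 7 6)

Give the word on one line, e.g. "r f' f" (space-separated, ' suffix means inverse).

  after r': (1 2 4)(6 7)
  after f: (2 3 7 6)

r' f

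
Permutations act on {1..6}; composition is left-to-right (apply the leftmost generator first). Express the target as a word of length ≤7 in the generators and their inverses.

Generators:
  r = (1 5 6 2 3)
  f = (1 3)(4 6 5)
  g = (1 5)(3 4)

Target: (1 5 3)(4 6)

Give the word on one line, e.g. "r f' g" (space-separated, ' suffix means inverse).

  after f': (1 3)(4 5 6)
  after g': (1 4)(3 5 6)
  after f: (1 6)(3 4)
  after g': (1 6 5)
  after f: (1 5 3)(4 6)

f' g' f g' f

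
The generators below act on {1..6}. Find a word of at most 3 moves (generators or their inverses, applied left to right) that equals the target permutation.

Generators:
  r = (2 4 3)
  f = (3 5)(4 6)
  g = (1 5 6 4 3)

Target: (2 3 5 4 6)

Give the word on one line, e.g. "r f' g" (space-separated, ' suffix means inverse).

  after f: (3 5)(4 6)
  after r': (2 3 5 4 6)

f r'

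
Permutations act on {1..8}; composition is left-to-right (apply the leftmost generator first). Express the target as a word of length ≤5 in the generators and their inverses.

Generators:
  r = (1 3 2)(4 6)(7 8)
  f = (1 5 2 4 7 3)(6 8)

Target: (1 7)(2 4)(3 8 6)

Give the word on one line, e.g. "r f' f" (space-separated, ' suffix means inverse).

f r' f r' f'

  after f: (1 5 2 4 7 3)(6 8)
  after r': (1 5 3 2 6 7)(4 8)
  after f: (1 2 8 7 5)(3 4 6)
  after r': (1 3 6)(2 7 5)
  after f': (1 7)(2 4)(3 8 6)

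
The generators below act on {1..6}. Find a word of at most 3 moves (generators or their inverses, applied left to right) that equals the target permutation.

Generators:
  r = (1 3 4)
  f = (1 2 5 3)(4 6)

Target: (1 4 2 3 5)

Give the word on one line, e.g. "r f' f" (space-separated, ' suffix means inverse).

  after r': (1 4 3)
  after f': (1 6 4 5 2)
  after f': (1 4 2 3 5)

r' f' f'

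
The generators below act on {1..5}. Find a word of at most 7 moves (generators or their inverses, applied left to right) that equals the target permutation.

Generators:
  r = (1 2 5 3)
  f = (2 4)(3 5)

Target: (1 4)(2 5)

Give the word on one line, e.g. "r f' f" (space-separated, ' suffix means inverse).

r f f f r'

  after r: (1 2 5 3)
  after f: (1 4 2 3)
  after f: (1 2 5 3)
  after f: (1 4 2 3)
  after r': (1 4)(2 5)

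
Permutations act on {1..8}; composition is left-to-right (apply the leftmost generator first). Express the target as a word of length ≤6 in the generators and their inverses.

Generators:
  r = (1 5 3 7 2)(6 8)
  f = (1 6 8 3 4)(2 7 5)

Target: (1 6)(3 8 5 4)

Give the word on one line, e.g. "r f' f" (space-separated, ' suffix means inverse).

f' f' r' r' f

  after f': (1 4 3 8 6)(2 5 7)
  after f': (1 3 6 4 8)(2 7 5)
  after r': (1 5 7)(2 3 8)(4 6)
  after r': (2 5 3 6 4 8 7)
  after f: (1 6)(3 8 5 4)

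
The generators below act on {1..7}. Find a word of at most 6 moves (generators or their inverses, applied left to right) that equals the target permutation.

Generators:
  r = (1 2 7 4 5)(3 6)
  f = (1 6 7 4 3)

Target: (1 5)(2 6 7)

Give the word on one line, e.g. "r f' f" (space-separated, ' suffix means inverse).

f' r r f r'

  after f': (1 3 4 7 6)
  after r: (1 6 2 7 3 5)
  after r: (1 3)(2 4 5)(6 7)
  after f: (2 3 6 4 5)
  after r': (1 5)(2 6 7)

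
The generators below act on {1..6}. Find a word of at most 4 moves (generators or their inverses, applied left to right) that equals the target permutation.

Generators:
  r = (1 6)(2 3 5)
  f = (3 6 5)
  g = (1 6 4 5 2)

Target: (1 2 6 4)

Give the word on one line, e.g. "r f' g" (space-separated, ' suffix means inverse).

g f' r'

  after g: (1 6 4 5 2)
  after f': (1 3 5 2)(4 6)
  after r': (1 2 6 4)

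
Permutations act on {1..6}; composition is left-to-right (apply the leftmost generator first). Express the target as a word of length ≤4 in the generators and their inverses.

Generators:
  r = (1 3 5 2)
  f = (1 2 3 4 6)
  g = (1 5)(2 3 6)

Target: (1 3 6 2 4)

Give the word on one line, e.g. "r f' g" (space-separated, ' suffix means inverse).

  after f: (1 2 3 4 6)
  after f: (1 3 6 2 4)

f f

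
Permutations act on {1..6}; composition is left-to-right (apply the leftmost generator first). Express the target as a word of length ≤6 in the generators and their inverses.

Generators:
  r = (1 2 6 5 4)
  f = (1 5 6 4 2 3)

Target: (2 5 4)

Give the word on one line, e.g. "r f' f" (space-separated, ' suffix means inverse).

  after r: (1 2 6 5 4)
  after f: (1 3)(2 4 5)
  after r: (1 3 2)(5 6)
  after f: (2 5 4)

r f r f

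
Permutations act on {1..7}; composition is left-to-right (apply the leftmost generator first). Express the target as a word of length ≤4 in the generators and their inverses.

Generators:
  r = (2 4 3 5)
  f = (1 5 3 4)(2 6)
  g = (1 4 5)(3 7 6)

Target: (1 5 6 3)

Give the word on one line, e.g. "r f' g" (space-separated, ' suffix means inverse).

  after r: (2 4 3 5)
  after f': (1 4 5 6 2 3)
  after r': (1 2 4 3)(5 6)
  after r': (1 5 6 3)

r f' r' r'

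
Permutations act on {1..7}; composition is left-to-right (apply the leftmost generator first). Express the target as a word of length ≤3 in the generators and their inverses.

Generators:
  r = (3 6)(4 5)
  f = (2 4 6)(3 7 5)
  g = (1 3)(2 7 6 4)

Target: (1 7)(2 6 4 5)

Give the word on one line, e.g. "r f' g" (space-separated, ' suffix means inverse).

  after f': (2 6 4)(3 5 7)
  after g: (1 3 5 6 2 4 7)
  after f: (1 7)(2 6 4 5)

f' g f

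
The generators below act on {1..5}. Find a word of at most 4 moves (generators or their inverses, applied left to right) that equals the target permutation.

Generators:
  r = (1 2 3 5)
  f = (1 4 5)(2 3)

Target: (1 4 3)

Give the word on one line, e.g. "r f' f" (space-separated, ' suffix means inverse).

f r'

  after f: (1 4 5)(2 3)
  after r': (1 4 3)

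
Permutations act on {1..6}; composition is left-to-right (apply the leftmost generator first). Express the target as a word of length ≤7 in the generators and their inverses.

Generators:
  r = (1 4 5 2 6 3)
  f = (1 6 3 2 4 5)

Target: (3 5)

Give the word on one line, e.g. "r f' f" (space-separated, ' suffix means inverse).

  after f': (1 5 4 2 3 6)
  after f': (1 4 3)(2 6 5)
  after f': (1 2)(3 5)(4 6)
  after r': (1 5 6)(2 3 4)
  after f: (3 5)

f' f' f' r' f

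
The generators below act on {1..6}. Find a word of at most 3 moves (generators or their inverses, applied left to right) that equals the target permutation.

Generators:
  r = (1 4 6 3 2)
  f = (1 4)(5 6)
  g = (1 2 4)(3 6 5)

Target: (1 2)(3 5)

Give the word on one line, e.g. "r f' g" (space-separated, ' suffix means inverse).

  after f': (1 4)(5 6)
  after g': (1 2)(3 5)

f' g'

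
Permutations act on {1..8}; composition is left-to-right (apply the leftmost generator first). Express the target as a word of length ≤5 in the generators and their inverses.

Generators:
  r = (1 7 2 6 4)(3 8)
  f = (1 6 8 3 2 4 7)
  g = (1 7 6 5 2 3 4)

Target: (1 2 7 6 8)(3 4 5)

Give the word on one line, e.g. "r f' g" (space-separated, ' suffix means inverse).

  after f: (1 6 8 3 2 4 7)
  after g: (1 5 2)(4 6 8)
  after g: (1 2 7 6 8)(3 4 5)

f g g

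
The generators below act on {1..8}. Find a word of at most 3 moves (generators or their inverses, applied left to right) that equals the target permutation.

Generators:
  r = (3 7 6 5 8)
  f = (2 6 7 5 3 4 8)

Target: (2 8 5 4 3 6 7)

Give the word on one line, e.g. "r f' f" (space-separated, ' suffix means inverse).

  after r: (3 7 6 5 8)
  after f': (2 8 5 4 3 6 7)

r f'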